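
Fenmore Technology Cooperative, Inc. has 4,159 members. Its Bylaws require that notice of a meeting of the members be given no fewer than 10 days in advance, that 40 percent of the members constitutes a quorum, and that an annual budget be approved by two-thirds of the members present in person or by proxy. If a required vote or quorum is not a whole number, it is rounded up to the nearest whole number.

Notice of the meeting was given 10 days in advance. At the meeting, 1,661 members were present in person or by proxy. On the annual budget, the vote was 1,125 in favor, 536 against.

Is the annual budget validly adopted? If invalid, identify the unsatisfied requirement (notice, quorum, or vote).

Notice: 10 days given; 10 required. Satisfied.
Quorum: 40% of 4,159 = 1,663.60, rounded up to 1,664; 1,661 present. Not satisfied.
Vote: requires two-thirds of those present (1,661); 2/3 of 1661 = 1107.33, rounded up to 1108, so 1,108 needed; 1,125 in favor. Satisfied.

Invalid — quorum requirement not satisfied.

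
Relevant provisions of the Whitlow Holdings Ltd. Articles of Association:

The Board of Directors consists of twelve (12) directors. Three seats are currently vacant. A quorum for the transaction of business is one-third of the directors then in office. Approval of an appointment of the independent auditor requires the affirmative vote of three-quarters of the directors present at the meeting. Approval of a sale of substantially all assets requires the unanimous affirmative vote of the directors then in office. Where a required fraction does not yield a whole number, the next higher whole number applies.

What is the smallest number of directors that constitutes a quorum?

1/3 of 9 = 3.

3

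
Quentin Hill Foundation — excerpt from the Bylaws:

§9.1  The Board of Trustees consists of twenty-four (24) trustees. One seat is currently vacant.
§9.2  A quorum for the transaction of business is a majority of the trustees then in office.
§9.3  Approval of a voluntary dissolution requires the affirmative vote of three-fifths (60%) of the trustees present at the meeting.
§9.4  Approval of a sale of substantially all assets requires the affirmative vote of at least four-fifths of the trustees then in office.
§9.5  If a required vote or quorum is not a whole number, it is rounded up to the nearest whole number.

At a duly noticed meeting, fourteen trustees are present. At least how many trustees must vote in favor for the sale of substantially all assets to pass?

19

The sale of substantially all assets requires four-fifths of the trustees then in office (23).
4/5 of 23 = 18.40, rounded up to 19.
(Only 14 can vote, so the sale of substantially all assets cannot pass at this meeting, but the required vote is still 19.)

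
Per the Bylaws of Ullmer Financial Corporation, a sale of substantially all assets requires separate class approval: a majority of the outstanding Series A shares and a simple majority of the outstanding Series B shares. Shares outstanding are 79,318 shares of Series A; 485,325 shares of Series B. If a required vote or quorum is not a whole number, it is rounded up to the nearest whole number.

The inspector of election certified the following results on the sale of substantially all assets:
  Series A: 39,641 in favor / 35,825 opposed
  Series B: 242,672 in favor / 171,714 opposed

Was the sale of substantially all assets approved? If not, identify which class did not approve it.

Not approved — the Series A shares did not give the required vote.

Series A: a majority of 79318 is 39660; 39,660 required, 39,641 in favor — not approved.
Series B: a majority of 485325 is 242663; 242,663 required, 242,672 in favor — approved.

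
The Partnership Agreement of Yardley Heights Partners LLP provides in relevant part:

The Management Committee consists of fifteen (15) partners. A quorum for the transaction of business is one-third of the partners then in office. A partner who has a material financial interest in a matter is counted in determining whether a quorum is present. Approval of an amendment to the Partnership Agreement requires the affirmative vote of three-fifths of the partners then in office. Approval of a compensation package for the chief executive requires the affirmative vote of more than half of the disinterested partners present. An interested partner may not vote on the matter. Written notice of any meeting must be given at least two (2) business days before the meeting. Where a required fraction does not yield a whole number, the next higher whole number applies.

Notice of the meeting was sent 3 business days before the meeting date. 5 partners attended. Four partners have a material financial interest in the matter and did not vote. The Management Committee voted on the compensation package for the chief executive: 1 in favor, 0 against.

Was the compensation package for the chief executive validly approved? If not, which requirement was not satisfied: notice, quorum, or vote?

Valid — all requirements satisfied.

Notice: 3 business days given; 2 required (3 ≥ 2). Satisfied.
Quorum: 5 present (interested partners count toward quorum); quorum is 5. Satisfied.
Vote: the compensation package for the chief executive requires a majority of the disinterested partners present (5 − 4 = 1). A majority of 1 is 1, so 1 affirmative vote is needed; 1 voted in favor. Satisfied.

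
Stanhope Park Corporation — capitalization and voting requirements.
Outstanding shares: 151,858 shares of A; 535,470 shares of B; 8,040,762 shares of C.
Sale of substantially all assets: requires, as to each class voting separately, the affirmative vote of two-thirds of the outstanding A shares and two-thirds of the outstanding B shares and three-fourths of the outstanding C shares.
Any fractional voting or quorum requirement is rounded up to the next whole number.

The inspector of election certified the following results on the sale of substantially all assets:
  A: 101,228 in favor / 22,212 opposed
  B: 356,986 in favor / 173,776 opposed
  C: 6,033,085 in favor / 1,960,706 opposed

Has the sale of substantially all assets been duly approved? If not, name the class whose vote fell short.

A: 2/3 of 151858 = 101238.67, rounded up to 101239; 101,239 required, 101,228 in favor — not approved.
B: 2/3 of 535470 = 356980; 356,980 required, 356,986 in favor — approved.
C: 3/4 of 8040762 = 6030571.50, rounded up to 6030572; 6,030,572 required, 6,033,085 in favor — approved.

Not approved — the A shares did not give the required vote.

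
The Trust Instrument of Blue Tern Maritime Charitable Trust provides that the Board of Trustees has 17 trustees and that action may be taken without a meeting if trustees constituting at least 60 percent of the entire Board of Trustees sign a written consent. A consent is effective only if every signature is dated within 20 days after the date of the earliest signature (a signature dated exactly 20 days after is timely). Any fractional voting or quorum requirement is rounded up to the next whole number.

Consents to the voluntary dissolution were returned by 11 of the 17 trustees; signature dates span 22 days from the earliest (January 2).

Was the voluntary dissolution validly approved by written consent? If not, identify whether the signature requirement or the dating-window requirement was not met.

Signatures required: at least 60 percent of 17 — 3/5 of 17 = 10.20, rounded up to 11, so 11 needed; 11 signed. Sufficient.
Dating window: the latest signature is 22 days after the earliest; the limit is 20 days. Outside the window.

Not effective — dating-window requirement not satisfied.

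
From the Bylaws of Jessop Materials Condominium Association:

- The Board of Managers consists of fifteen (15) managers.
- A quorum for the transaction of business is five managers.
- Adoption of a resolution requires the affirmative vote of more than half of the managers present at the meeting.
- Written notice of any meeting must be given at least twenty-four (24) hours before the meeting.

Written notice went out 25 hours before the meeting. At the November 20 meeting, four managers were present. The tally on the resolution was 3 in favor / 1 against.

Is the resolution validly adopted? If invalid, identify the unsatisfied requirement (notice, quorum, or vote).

Notice: 25 hours given; 24 required (25 ≥ 24). Satisfied.
Quorum: 4 present; quorum is 5. Not satisfied.
Vote: the resolution requires a majority of the managers present (4). A majority of 4 is 3, so 3 affirmative votes are needed; 3 voted in favor. Satisfied. (Moot — without a quorum no business can be validly transacted.)

Invalid — quorum requirement not satisfied.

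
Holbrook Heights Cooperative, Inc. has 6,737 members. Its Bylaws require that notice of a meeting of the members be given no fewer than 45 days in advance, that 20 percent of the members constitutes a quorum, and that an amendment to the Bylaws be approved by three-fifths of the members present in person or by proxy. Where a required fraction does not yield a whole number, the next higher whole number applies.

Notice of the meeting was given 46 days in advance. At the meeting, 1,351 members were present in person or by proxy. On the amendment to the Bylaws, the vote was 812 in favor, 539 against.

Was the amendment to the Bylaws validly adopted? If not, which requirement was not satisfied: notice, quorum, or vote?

Valid — all requirements satisfied.

Notice: 46 days given; 45 required. Satisfied.
Quorum: 20% of 6,737 = 1,347.40, rounded up to 1,348; 1,351 present. Satisfied.
Vote: requires three-fifths of those present (1,351); 3/5 of 1351 = 810.60, rounded up to 811, so 811 needed; 812 in favor. Satisfied.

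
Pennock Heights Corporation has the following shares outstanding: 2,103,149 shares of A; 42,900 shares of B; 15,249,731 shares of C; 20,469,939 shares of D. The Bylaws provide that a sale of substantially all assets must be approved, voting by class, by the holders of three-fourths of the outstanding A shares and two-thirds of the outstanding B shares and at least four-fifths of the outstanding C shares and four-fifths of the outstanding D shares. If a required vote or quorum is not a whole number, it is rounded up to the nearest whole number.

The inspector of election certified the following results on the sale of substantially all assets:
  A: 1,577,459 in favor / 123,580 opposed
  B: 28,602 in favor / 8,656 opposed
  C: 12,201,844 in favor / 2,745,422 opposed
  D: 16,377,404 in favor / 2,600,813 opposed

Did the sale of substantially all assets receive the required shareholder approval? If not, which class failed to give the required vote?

Approved — every class gave the required vote.

A: 3/4 of 2103149 = 1577361.75, rounded up to 1577362; 1,577,362 required, 1,577,459 in favor — approved.
B: 2/3 of 42900 = 28600; 28,600 required, 28,602 in favor — approved.
C: 4/5 of 15249731 = 12199784.80, rounded up to 12199785; 12,199,785 required, 12,201,844 in favor — approved.
D: 4/5 of 20469939 = 16375951.20, rounded up to 16375952; 16,375,952 required, 16,377,404 in favor — approved.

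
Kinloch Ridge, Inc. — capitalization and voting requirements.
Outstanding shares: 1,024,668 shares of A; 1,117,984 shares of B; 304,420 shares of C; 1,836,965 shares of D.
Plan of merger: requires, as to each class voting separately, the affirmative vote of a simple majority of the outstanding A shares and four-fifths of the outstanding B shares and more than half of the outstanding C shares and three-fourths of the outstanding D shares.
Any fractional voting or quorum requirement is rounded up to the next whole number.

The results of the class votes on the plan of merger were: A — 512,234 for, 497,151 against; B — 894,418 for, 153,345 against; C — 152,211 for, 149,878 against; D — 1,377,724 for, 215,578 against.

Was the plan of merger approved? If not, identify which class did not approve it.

A: a majority of 1024668 is 512335; 512,335 required, 512,234 in favor — not approved.
B: 4/5 of 1117984 = 894387.20, rounded up to 894388; 894,388 required, 894,418 in favor — approved.
C: a majority of 304420 is 152211; 152,211 required, 152,211 in favor — approved.
D: 3/4 of 1836965 = 1377723.75, rounded up to 1377724; 1,377,724 required, 1,377,724 in favor — approved.

Not approved — the A shares did not give the required vote.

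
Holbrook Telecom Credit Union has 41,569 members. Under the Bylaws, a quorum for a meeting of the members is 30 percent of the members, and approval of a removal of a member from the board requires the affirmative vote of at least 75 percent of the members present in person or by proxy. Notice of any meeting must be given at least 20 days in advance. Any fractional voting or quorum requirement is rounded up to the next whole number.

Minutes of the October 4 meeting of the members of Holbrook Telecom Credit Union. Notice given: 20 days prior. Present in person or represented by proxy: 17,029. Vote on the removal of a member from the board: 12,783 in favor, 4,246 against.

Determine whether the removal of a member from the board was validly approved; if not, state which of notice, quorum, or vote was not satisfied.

Notice: 20 days given; 20 required. Satisfied.
Quorum: 30% of 41,569 = 12,470.70, rounded up to 12,471; 17,029 present. Satisfied.
Vote: requires three-fourths of those present (17,029); 3/4 of 17029 = 12771.75, rounded up to 12772, so 12,772 needed; 12,783 in favor. Satisfied.

Valid — all requirements satisfied.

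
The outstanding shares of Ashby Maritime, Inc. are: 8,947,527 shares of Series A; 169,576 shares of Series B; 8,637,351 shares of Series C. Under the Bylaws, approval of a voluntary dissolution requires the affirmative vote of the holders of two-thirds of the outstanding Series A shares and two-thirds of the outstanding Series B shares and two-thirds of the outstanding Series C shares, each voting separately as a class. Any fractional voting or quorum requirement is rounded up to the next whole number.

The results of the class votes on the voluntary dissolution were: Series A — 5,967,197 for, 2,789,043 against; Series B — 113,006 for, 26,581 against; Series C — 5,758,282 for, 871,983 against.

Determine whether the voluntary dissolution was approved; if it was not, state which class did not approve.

Not approved — the Series B shares did not give the required vote.

Series A: 2/3 of 8947527 = 5965018; 5,965,018 required, 5,967,197 in favor — approved.
Series B: 2/3 of 169576 = 113050.67, rounded up to 113051; 113,051 required, 113,006 in favor — not approved.
Series C: 2/3 of 8637351 = 5758234; 5,758,234 required, 5,758,282 in favor — approved.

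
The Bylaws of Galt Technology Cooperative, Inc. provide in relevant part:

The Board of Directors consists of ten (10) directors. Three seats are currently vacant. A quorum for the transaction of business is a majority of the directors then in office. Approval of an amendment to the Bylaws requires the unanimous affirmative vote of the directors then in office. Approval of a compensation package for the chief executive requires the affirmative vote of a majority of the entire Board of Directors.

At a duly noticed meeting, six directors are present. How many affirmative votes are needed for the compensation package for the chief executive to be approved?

6

The compensation package for the chief executive requires a majority of the entire Board of Directors (10).
A majority of 10 is 6.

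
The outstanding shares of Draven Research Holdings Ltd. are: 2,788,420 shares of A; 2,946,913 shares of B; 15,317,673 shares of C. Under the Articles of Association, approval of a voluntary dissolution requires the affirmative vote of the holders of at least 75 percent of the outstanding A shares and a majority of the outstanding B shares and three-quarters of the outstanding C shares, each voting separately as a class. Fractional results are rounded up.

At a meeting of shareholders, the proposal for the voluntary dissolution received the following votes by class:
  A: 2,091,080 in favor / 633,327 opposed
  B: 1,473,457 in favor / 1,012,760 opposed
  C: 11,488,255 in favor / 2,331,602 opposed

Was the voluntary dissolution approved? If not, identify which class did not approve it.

Not approved — the A shares did not give the required vote.

A: 3/4 of 2788420 = 2091315; 2,091,315 required, 2,091,080 in favor — not approved.
B: a majority of 2946913 is 1473457; 1,473,457 required, 1,473,457 in favor — approved.
C: 3/4 of 15317673 = 11488254.75, rounded up to 11488255; 11,488,255 required, 11,488,255 in favor — approved.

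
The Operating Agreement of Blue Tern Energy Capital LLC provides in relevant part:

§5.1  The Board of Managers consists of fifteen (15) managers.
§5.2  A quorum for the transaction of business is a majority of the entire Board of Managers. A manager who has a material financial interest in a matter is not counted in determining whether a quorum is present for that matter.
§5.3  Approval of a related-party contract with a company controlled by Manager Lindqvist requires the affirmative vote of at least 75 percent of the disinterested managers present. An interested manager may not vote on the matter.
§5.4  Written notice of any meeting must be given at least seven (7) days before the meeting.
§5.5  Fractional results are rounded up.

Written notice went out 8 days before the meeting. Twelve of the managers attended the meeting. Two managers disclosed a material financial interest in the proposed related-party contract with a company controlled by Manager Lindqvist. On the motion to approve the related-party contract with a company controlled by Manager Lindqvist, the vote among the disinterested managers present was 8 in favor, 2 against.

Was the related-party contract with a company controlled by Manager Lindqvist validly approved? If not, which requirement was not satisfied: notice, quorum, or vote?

Notice: 8 days given; 7 required (8 ≥ 7). Satisfied.
Quorum: 12 present, but the 2 interested managers do not count, leaving 10. Quorum is 8. Satisfied.
Vote: the related-party contract with a company controlled by Manager Lindqvist requires three-fourths of the disinterested managers present (12 − 2 = 10). 3/4 of 10 = 7.50, rounded up to 8, so 8 affirmative votes are needed; 8 voted in favor. Satisfied.

Valid — all requirements satisfied.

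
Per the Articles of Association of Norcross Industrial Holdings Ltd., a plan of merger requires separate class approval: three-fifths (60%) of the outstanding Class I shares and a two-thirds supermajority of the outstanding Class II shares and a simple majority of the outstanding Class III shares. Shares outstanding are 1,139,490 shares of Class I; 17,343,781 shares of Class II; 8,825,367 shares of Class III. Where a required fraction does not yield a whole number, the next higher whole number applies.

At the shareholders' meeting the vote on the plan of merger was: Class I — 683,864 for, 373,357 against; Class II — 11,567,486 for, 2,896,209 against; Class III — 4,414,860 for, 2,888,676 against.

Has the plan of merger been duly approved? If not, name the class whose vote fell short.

Class I: 3/5 of 1139490 = 683694; 683,694 required, 683,864 in favor — approved.
Class II: 2/3 of 17343781 = 11562520.67, rounded up to 11562521; 11,562,521 required, 11,567,486 in favor — approved.
Class III: a majority of 8825367 is 4412684; 4,412,684 required, 4,414,860 in favor — approved.

Approved — every class gave the required vote.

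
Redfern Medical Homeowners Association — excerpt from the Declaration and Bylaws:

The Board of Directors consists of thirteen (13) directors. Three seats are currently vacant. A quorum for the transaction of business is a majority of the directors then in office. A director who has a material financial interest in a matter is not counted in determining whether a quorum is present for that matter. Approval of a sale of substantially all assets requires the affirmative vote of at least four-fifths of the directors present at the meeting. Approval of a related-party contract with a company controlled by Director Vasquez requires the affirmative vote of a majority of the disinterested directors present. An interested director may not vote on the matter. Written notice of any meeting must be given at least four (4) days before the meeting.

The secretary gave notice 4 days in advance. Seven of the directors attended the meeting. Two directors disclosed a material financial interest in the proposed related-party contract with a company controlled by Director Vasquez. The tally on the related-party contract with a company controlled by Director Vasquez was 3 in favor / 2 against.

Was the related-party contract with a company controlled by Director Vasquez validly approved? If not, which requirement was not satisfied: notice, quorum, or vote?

Invalid — quorum requirement not satisfied.

Notice: 4 days given; 4 required (4 ≥ 4). Satisfied.
Quorum: 7 present, but the 2 interested directors do not count, leaving 5. Quorum is 6. Not satisfied.
Vote: the related-party contract with a company controlled by Director Vasquez requires a majority of the disinterested directors present (7 − 2 = 5). A majority of 5 is 3, so 3 affirmative votes are needed; 3 voted in favor. Satisfied. (Moot — without a quorum no business can be validly transacted.)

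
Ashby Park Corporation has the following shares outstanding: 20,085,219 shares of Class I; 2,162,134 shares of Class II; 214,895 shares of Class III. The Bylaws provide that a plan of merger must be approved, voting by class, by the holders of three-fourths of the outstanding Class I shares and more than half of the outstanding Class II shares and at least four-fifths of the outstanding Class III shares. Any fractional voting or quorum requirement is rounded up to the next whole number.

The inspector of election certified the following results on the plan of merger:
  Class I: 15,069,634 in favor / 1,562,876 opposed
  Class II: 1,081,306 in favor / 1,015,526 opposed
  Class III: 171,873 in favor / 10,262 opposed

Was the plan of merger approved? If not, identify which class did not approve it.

Not approved — the Class III shares did not give the required vote.

Class I: 3/4 of 20085219 = 15063914.25, rounded up to 15063915; 15,063,915 required, 15,069,634 in favor — approved.
Class II: a majority of 2162134 is 1081068; 1,081,068 required, 1,081,306 in favor — approved.
Class III: 4/5 of 214895 = 171916; 171,916 required, 171,873 in favor — not approved.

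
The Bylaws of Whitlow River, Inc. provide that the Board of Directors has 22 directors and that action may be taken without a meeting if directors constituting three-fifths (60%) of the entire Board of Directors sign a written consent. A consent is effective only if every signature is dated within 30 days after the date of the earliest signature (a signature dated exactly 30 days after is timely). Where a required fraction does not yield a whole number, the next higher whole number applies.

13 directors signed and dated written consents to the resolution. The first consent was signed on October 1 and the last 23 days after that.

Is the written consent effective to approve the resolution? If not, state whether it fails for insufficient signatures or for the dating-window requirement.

Signatures required: three-fifths (60%) of 22 — 3/5 of 22 = 13.20, rounded up to 14, so 14 needed; 13 signed. Insufficient.
Dating window: the latest signature is 23 days after the earliest; the limit is 30 days. Within the window.

Not effective — insufficient signatures.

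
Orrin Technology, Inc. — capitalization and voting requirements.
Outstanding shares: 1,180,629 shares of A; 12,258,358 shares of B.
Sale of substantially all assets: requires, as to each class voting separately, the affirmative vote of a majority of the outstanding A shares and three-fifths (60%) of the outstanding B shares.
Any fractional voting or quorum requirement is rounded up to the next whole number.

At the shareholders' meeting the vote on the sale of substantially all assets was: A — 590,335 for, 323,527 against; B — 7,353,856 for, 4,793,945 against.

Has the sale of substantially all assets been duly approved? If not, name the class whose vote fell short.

Not approved — the B shares did not give the required vote.

A: a majority of 1180629 is 590315; 590,315 required, 590,335 in favor — approved.
B: 3/5 of 12258358 = 7355014.80, rounded up to 7355015; 7,355,015 required, 7,353,856 in favor — not approved.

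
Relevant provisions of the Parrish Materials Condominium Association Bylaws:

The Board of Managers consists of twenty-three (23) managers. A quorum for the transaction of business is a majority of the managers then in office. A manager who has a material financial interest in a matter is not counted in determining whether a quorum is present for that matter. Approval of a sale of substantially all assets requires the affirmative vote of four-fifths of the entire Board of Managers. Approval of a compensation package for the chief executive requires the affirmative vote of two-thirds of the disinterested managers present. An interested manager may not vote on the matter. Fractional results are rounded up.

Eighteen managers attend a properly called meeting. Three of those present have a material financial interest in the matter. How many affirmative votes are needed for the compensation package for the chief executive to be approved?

The compensation package for the chief executive requires two-thirds of the disinterested managers present (18 − 3 = 15).
2/3 of 15 = 10.

10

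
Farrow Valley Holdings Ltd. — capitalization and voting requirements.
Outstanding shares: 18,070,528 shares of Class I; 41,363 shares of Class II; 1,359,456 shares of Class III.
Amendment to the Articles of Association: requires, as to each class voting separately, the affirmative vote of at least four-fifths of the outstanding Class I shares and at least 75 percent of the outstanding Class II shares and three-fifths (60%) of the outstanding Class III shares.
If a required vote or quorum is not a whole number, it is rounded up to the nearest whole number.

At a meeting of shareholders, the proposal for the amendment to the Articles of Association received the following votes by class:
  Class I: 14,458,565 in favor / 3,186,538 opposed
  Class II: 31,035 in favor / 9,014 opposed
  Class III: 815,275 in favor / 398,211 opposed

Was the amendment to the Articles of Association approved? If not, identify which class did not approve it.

Not approved — the Class III shares did not give the required vote.

Class I: 4/5 of 18070528 = 14456422.40, rounded up to 14456423; 14,456,423 required, 14,458,565 in favor — approved.
Class II: 3/4 of 41363 = 31022.25, rounded up to 31023; 31,023 required, 31,035 in favor — approved.
Class III: 3/5 of 1359456 = 815673.60, rounded up to 815674; 815,674 required, 815,275 in favor — not approved.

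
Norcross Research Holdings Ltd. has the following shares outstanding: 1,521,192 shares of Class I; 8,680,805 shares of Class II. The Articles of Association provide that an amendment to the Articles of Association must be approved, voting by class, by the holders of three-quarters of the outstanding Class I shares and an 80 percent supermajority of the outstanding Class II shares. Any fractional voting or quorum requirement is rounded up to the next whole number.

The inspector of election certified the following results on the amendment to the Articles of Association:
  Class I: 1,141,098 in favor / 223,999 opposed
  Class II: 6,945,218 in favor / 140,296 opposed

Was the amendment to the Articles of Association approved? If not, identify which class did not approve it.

Approved — every class gave the required vote.

Class I: 3/4 of 1521192 = 1140894; 1,140,894 required, 1,141,098 in favor — approved.
Class II: 4/5 of 8680805 = 6944644; 6,944,644 required, 6,945,218 in favor — approved.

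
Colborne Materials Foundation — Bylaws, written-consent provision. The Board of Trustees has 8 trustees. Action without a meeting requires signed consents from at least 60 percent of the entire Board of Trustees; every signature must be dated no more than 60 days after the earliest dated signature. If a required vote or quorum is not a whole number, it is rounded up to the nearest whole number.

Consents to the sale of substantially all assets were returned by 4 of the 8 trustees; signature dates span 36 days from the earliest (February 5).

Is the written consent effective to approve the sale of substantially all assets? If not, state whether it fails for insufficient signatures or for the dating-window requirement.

Signatures required: at least 60 percent of 8 — 3/5 of 8 = 4.80, rounded up to 5, so 5 needed; 4 signed. Insufficient.
Dating window: the latest signature is 36 days after the earliest; the limit is 60 days. Within the window.

Not effective — insufficient signatures.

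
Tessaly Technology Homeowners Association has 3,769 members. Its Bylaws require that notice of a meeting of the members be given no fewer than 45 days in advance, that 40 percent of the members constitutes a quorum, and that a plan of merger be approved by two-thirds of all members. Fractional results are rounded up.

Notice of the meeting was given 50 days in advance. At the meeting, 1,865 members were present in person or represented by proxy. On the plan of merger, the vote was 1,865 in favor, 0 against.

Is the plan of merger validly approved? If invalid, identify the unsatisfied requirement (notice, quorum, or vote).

Invalid — vote requirement not satisfied.

Notice: 50 days given; 45 required. Satisfied.
Quorum: 40% of 3,769 = 1,507.60, rounded up to 1,508; 1,865 present. Satisfied.
Vote: requires two-thirds of all members (3,769); 2/3 of 3769 = 2512.67, rounded up to 2513, so 2,513 needed; 1,865 in favor. Not satisfied.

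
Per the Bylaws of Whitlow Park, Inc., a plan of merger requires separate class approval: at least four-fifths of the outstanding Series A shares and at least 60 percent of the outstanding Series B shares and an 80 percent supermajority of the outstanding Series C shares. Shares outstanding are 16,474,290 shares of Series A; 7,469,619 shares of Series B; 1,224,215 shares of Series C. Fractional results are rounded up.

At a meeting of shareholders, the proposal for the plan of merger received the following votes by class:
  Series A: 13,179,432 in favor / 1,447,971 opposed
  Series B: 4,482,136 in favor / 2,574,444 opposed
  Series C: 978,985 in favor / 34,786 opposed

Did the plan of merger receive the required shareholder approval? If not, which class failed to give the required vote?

Series A: 4/5 of 16474290 = 13179432; 13,179,432 required, 13,179,432 in favor — approved.
Series B: 3/5 of 7469619 = 4481771.40, rounded up to 4481772; 4,481,772 required, 4,482,136 in favor — approved.
Series C: 4/5 of 1224215 = 979372; 979,372 required, 978,985 in favor — not approved.

Not approved — the Series C shares did not give the required vote.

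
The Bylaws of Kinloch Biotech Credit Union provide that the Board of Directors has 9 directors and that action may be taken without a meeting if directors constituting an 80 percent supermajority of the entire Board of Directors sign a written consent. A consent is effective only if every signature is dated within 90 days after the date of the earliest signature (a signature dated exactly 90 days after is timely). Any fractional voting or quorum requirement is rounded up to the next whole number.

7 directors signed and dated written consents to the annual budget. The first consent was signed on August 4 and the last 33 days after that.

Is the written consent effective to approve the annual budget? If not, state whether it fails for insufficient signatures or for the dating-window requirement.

Not effective — insufficient signatures.

Signatures required: an 80 percent supermajority of 9 — 4/5 of 9 = 7.20, rounded up to 8, so 8 needed; 7 signed. Insufficient.
Dating window: the latest signature is 33 days after the earliest; the limit is 90 days. Within the window.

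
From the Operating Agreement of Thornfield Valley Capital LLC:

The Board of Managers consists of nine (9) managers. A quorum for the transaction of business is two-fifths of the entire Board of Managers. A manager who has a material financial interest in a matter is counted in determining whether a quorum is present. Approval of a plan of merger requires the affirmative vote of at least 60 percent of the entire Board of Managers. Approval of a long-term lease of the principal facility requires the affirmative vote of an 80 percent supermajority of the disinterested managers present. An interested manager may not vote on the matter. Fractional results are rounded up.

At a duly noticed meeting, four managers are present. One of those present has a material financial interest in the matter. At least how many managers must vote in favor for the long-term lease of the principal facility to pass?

3

The long-term lease of the principal facility requires four-fifths of the disinterested managers present (4 − 1 = 3).
4/5 of 3 = 2.40, rounded up to 3.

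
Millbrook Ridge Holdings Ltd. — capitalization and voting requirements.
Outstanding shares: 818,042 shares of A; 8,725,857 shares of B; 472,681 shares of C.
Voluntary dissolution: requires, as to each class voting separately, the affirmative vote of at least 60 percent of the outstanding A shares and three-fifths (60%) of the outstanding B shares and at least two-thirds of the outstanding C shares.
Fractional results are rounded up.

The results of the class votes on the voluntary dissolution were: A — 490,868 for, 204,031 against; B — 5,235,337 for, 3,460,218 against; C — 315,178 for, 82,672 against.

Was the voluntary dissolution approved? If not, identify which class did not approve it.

A: 3/5 of 818042 = 490825.20, rounded up to 490826; 490,826 required, 490,868 in favor — approved.
B: 3/5 of 8725857 = 5235514.20, rounded up to 5235515; 5,235,515 required, 5,235,337 in favor — not approved.
C: 2/3 of 472681 = 315120.67, rounded up to 315121; 315,121 required, 315,178 in favor — approved.

Not approved — the B shares did not give the required vote.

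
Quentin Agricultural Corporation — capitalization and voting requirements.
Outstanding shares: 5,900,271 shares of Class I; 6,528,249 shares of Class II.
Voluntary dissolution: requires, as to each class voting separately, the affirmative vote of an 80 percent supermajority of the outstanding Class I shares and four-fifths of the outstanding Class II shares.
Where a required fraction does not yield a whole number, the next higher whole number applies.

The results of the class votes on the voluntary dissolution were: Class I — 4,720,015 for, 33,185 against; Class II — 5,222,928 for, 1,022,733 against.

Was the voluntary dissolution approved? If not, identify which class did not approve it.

Class I: 4/5 of 5900271 = 4720216.80, rounded up to 4720217; 4,720,217 required, 4,720,015 in favor — not approved.
Class II: 4/5 of 6528249 = 5222599.20, rounded up to 5222600; 5,222,600 required, 5,222,928 in favor — approved.

Not approved — the Class I shares did not give the required vote.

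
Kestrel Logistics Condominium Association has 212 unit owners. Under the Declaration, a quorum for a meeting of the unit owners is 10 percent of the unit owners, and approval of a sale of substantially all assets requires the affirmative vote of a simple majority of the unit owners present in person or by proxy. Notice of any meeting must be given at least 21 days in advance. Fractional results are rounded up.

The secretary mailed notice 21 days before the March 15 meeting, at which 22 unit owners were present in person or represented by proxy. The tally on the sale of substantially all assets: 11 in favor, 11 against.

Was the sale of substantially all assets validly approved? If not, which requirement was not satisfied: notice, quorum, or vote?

Invalid — vote requirement not satisfied.

Notice: 21 days given; 21 required. Satisfied.
Quorum: 10% of 212 = 21.20, rounded up to 22; 22 present. Satisfied.
Vote: requires a majority of those present (22); a majority of 22 is 12, so 12 needed; 11 in favor. Not satisfied.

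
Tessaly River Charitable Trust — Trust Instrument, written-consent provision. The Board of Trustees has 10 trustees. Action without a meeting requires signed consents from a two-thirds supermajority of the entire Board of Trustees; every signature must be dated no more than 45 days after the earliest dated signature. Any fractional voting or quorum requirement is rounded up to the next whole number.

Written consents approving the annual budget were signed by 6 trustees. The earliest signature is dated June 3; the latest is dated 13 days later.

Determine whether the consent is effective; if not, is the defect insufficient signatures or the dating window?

Not effective — insufficient signatures.

Signatures required: a two-thirds supermajority of 10 — 2/3 of 10 = 6.67, rounded up to 7, so 7 needed; 6 signed. Insufficient.
Dating window: the latest signature is 13 days after the earliest; the limit is 45 days. Within the window.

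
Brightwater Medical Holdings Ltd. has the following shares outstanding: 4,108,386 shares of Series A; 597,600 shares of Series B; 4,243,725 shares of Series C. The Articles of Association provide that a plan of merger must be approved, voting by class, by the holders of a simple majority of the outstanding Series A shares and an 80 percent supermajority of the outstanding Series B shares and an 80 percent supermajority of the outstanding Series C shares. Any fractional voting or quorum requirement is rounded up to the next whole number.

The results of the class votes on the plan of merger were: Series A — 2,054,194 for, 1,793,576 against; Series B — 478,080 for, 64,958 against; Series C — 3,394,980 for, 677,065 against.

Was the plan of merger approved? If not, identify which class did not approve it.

Series A: a majority of 4108386 is 2054194; 2,054,194 required, 2,054,194 in favor — approved.
Series B: 4/5 of 597600 = 478080; 478,080 required, 478,080 in favor — approved.
Series C: 4/5 of 4243725 = 3394980; 3,394,980 required, 3,394,980 in favor — approved.

Approved — every class gave the required vote.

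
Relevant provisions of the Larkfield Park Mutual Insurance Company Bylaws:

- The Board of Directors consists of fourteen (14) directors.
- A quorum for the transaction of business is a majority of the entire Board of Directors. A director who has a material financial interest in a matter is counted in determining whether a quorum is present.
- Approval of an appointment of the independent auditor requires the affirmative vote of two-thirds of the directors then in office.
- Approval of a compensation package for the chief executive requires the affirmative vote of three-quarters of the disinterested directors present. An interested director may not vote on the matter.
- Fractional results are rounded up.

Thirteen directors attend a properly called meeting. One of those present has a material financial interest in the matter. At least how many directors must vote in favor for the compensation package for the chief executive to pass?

9

The compensation package for the chief executive requires three-fourths of the disinterested directors present (13 − 1 = 12).
3/4 of 12 = 9.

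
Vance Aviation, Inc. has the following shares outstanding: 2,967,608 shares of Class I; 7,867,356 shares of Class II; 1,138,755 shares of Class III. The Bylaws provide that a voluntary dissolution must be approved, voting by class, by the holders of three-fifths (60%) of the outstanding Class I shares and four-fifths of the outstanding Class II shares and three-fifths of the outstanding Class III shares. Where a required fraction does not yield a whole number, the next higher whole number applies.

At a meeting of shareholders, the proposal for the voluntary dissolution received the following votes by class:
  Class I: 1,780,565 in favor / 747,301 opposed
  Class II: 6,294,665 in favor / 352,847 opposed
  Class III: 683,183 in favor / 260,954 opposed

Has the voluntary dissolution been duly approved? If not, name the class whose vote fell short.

Class I: 3/5 of 2967608 = 1780564.80, rounded up to 1780565; 1,780,565 required, 1,780,565 in favor — approved.
Class II: 4/5 of 7867356 = 6293884.80, rounded up to 6293885; 6,293,885 required, 6,294,665 in favor — approved.
Class III: 3/5 of 1138755 = 683253; 683,253 required, 683,183 in favor — not approved.

Not approved — the Class III shares did not give the required vote.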